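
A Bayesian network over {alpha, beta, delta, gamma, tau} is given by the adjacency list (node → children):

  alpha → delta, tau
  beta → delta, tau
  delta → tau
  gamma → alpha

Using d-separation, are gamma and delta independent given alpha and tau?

Yes

We examine all 3 paths between gamma and delta:
Path 1: gamma → alpha → delta
  alpha is a chain here and alpha is conditioned on, so the path is blocked at alpha.
Path 2: gamma → alpha → tau ← delta
  alpha is a chain here and alpha is conditioned on, so the path is blocked at alpha.
Path 3: gamma → alpha → tau ← beta → delta
  alpha is a chain here and alpha is conditioned on, so the path is blocked at alpha.
All paths are blocked; gamma ⊥ delta | {alpha, tau} holds.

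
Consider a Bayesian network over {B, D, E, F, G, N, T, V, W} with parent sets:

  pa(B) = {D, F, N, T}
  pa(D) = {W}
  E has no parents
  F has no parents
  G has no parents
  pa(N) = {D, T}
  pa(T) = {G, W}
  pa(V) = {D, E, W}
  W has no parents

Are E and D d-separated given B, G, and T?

There are 6 undirected paths between E and D; checking each against the conditioning set {B, G, T}:
Path 1: E → V ← D
  V is a collider here and neither V nor any of its descendants is conditioned on, so the collider stays closed — the path is blocked at V.
Path 2: E → V ← W → T → B ← D
  V is a collider here and neither V nor any of its descendants is conditioned on, so the collider stays closed — the path is blocked at V.
Path 3: E → V ← W → T → B ← N ← D
  V is a collider here and neither V nor any of its descendants is conditioned on, so the collider stays closed — the path is blocked at V.
Path 4: E → V ← W → T → N → B ← D
  V is a collider here and neither V nor any of its descendants is conditioned on, so the collider stays closed — the path is blocked at V.
Path 5: E → V ← W → T → N ← D
  V is a collider here and neither V nor any of its descendants is conditioned on, so the collider stays closed — the path is blocked at V.
Path 6: E → V ← W → D
  V is a collider here and neither V nor any of its descendants is conditioned on, so the collider stays closed — the path is blocked at V.
Since every path is blocked, d-separation holds.

Yes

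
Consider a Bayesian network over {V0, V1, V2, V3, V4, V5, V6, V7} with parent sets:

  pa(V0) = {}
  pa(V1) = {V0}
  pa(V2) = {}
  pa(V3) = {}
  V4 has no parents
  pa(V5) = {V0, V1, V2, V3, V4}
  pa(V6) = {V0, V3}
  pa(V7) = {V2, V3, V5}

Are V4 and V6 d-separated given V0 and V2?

There are 5 undirected paths between V4 and V6; checking each against the conditioning set {V0, V2}:
Path 1: V4 → V5 ← V0 → V6
  V5 is a collider here and neither V5 nor any of its descendants is conditioned on, so the collider stays closed — the path is blocked at V5.
Path 2: V4 → V5 ← V3 → V6
  V5 is a collider here and neither V5 nor any of its descendants is conditioned on, so the collider stays closed — the path is blocked at V5.
Path 3: V4 → V5 → V7 ← V3 → V6
  V7 is a collider here and neither V7 nor any of its descendants is conditioned on, so the collider stays closed — the path is blocked at V7.
Path 4: V4 → V5 ← V1 ← V0 → V6
  V5 is a collider here and neither V5 nor any of its descendants is conditioned on, so the collider stays closed — the path is blocked at V5.
Path 5: V4 → V5 ← V2 → V7 ← V3 → V6
  V5 is a collider here and neither V5 nor any of its descendants is conditioned on, so the collider stays closed — the path is blocked at V5.
Every path is blocked, so V4 and V6 are d-separated given {V0, V2}.

Yes — V4 and V6 are d-separated given {V0, V2}.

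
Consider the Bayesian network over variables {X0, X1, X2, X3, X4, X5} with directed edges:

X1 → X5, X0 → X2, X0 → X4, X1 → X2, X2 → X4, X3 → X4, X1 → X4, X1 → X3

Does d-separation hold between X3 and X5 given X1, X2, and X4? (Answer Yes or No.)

We examine all 4 paths between X3 and X5:
Path 1: X3 → X4 ← X0 → X2 ← X1 → X5
  X1 is a fork here and X1 is conditioned on, so the path is blocked at X1.
Path 2: X3 → X4 ← X1 → X5
  X1 is a fork here and X1 is conditioned on, so the path is blocked at X1.
Path 3: X3 → X4 ← X2 ← X1 → X5
  X2 is a chain here and X2 is conditioned on, so the path is blocked at X2.
Path 4: X3 ← X1 → X5
  X1 is a fork here and X1 is conditioned on, so the path is blocked at X1.
All paths are blocked; X3 ⊥ X5 | {X1, X2, X4} holds.

Yes — X3 and X5 are d-separated given {X1, X2, X4}.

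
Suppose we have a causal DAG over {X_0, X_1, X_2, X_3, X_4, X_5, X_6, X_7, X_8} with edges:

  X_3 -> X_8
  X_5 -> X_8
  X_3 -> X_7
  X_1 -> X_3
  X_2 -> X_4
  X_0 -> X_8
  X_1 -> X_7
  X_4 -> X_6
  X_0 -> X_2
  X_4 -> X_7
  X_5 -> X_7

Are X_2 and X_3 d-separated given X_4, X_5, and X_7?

There are 6 undirected paths between X_2 and X_3; checking each against the conditioning set {X_4, X_5, X_7}:
Path 1: X_2 → X_4 → X_7 ← X_3
  X_4 is a chain here and X_4 is conditioned on, so the path is blocked at X_4.
Path 2: X_2 → X_4 → X_7 ← X_5 → X_8 ← X_3
  X_4 is a chain here and X_4 is conditioned on, so the path is blocked at X_4.
Path 3: X_2 → X_4 → X_7 ← X_1 → X_3
  X_4 is a chain here and X_4 is conditioned on, so the path is blocked at X_4.
Path 4: X_2 ← X_0 → X_8 ← X_3
  X_8 is a collider here and neither X_8 nor any of its descendants is conditioned on, so the collider stays closed — the path is blocked at X_8.
Path 5: X_2 ← X_0 → X_8 ← X_5 → X_7 ← X_3
  X_8 is a collider here and neither X_8 nor any of its descendants is conditioned on, so the collider stays closed — the path is blocked at X_8.
Path 6: X_2 ← X_0 → X_8 ← X_5 → X_7 ← X_1 → X_3
  X_8 is a collider here and neither X_8 nor any of its descendants is conditioned on, so the collider stays closed — the path is blocked at X_8.
All paths are blocked; X_2 ⊥ X_3 | {X_4, X_5, X_7} holds.

Yes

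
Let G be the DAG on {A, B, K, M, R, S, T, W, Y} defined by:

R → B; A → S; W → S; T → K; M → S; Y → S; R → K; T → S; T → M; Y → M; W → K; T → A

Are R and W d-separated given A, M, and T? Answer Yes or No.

Yes

Enumerating the 5 paths from R to W and testing each for blocking by {A, M, T}:
Path 1: R → K ← W
  K is a collider here and neither K nor any of its descendants is conditioned on, so the collider stays closed — the path is blocked at K.
Path 2: R → K ← T → S ← W
  K is a collider here and neither K nor any of its descendants is conditioned on, so the collider stays closed — the path is blocked at K.
Path 3: R → K ← T → M ← Y → S ← W
  K is a collider here and neither K nor any of its descendants is conditioned on, so the collider stays closed — the path is blocked at K.
Path 4: R → K ← T → M → S ← W
  K is a collider here and neither K nor any of its descendants is conditioned on, so the collider stays closed — the path is blocked at K.
Path 5: R → K ← T → A → S ← W
  K is a collider here and neither K nor any of its descendants is conditioned on, so the collider stays closed — the path is blocked at K.
Since every path is blocked, d-separation holds.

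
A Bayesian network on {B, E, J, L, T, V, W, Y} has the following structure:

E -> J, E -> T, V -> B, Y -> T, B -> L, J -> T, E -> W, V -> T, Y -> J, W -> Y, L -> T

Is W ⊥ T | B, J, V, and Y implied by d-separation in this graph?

Enumerating the 6 paths from W to T and testing each for blocking by {B, J, V, Y}:
  1. W → Y → J ← E → T — Y:chain[blocks]; J:collider[open]; E:fork[open] ⇒ blocked
  2. W → Y → J → T — Y:chain[blocks]; J:chain[blocks] ⇒ blocked
  3. W → Y → T — Y:chain[blocks] ⇒ blocked
  4. W ← E → J ← Y → T — E:fork[open]; J:collider[open]; Y:fork[blocks] ⇒ blocked
  5. W ← E → J → T — E:fork[open]; J:chain[blocks] ⇒ blocked
  6. W ← E → T — E:fork[open] ⇒ active
Since the path W ← E → T is active, W and T are not d-separated given {B, J, V, Y}.

No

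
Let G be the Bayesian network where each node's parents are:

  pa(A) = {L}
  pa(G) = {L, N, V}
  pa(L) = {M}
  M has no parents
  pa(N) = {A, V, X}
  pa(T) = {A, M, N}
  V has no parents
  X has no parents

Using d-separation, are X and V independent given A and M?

Yes — X and V are d-separated given {A, M}.

We examine all 6 paths between X and V:
Path 1: X → N ← A → T ← M → L → G ← V
  N is a collider here and neither N nor any of its descendants is conditioned on, so the collider stays closed — the path is blocked at N.
Path 2: X → N ← A ← L → G ← V
  N is a collider here and neither N nor any of its descendants is conditioned on, so the collider stays closed — the path is blocked at N.
Path 3: X → N → T ← M → L → G ← V
  T is a collider here and neither T nor any of its descendants is conditioned on, so the collider stays closed — the path is blocked at T.
Path 4: X → N → T ← A ← L → G ← V
  T is a collider here and neither T nor any of its descendants is conditioned on, so the collider stays closed — the path is blocked at T.
Path 5: X → N → G ← V
  G is a collider here and neither G nor any of its descendants is conditioned on, so the collider stays closed — the path is blocked at G.
Path 6: X → N ← V
  N is a collider here and neither N nor any of its descendants is conditioned on, so the collider stays closed — the path is blocked at N.
All paths are blocked; X ⊥ V | {A, M} holds.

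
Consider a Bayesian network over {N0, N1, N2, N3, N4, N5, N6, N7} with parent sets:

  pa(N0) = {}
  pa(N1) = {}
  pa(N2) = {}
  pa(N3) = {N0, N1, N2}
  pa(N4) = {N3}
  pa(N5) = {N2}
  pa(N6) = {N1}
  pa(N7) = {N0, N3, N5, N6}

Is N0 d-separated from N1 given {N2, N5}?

Yes

Enumerating the 6 paths from N0 to N1 and testing each for blocking by {N2, N5}:
Path 1: N0 → N7 ← N6 ← N1
  N7 is a collider here and neither N7 nor any of its descendants is conditioned on, so the collider stays closed — the path is blocked at N7.
Path 2: N0 → N7 ← N3 ← N1
  N7 is a collider here and neither N7 nor any of its descendants is conditioned on, so the collider stays closed — the path is blocked at N7.
Path 3: N0 → N7 ← N5 ← N2 → N3 ← N1
  N7 is a collider here and neither N7 nor any of its descendants is conditioned on, so the collider stays closed — the path is blocked at N7.
Path 4: N0 → N3 ← N1
  N3 is a collider here and neither N3 nor any of its descendants is conditioned on, so the collider stays closed — the path is blocked at N3.
Path 5: N0 → N3 ← N2 → N5 → N7 ← N6 ← N1
  N3 is a collider here and neither N3 nor any of its descendants is conditioned on, so the collider stays closed — the path is blocked at N3.
Path 6: N0 → N3 → N7 ← N6 ← N1
  N7 is a collider here and neither N7 nor any of its descendants is conditioned on, so the collider stays closed — the path is blocked at N7.
Every path is blocked, so N0 and N1 are d-separated given {N2, N5}.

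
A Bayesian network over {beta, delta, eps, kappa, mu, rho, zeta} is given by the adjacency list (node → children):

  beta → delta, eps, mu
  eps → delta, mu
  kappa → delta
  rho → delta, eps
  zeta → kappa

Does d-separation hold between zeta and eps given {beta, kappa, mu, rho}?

4 paths connect zeta and eps; each must be blocked for d-separation to hold:
Path 1: zeta → kappa → delta ← beta → eps
  kappa is a chain here and kappa is conditioned on, so the path is blocked at kappa.
Path 2: zeta → kappa → delta ← beta → mu ← eps
  kappa is a chain here and kappa is conditioned on, so the path is blocked at kappa.
Path 3: zeta → kappa → delta ← rho → eps
  kappa is a chain here and kappa is conditioned on, so the path is blocked at kappa.
Path 4: zeta → kappa → delta ← eps
  kappa is a chain here and kappa is conditioned on, so the path is blocked at kappa.
Since every path is blocked, d-separation holds.

Yes — zeta and eps are d-separated given {beta, kappa, mu, rho}.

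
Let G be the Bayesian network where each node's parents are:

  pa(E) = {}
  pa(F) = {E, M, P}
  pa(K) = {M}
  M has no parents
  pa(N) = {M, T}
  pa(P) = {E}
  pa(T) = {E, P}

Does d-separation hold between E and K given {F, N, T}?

No

There are 6 undirected paths between E and K; checking each against the conditioning set {F, N, T}:
Path 1: E → F ← M → K
  F is a collider and F is conditioned on, which opens it; M is a fork and M is not conditioned on — no node blocks this path, so it is active.
Path 2: E → F ← P → T → N ← M → K
  T is a chain here and T is conditioned on, so the path is blocked at T.
Path 3: E → T → N ← M → K
  T is a chain here and T is conditioned on, so the path is blocked at T.
Path 4: E → T ← P → F ← M → K
  T is a collider and T is conditioned on, which opens it; P is a fork and P is not conditioned on; F is a collider and F is conditioned on, which opens it; M is a fork and M is not conditioned on — no node blocks this path, so it is active.
Path 5: E → P → F ← M → K
  P is a chain and P is not conditioned on; F is a collider and F is conditioned on, which opens it; M is a fork and M is not conditioned on — no node blocks this path, so it is active.
Path 6: E → P → T → N ← M → K
  T is a chain here and T is conditioned on, so the path is blocked at T.
At least one path is unblocked, so d-separation fails.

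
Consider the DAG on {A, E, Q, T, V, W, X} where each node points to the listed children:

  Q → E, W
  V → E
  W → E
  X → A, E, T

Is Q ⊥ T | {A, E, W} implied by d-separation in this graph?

No

2 paths connect Q and T; each must be blocked for d-separation to hold:
  1. Q → E ← X → T — E:collider[open]; X:fork[open] ⇒ active
  2. Q → W → E ← X → T — W:chain[blocks]; E:collider[open]; X:fork[open] ⇒ blocked
Since the path Q → E ← X → T is active, Q and T are not d-separated given {A, E, W}.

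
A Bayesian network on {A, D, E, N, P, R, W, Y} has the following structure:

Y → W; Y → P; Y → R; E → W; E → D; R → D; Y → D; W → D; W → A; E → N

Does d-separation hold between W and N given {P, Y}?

We examine all 4 paths between W and N:
  1. W ← E → N — E:fork[open] ⇒ active
  2. W → D ← E → N — D:collider[blocks]; E:fork[open] ⇒ blocked
  3. W ← Y → R → D ← E → N — Y:fork[blocks]; R:chain[open]; D:collider[blocks]; E:fork[open] ⇒ blocked
  4. W ← Y → D ← E → N — Y:fork[blocks]; D:collider[blocks]; E:fork[open] ⇒ blocked
At least one path is unblocked, so d-separation fails.

No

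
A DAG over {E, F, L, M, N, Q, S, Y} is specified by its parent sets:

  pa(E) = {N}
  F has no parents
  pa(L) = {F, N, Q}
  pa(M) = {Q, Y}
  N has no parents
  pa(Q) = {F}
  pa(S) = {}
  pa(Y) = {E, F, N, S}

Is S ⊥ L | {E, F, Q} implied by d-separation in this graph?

Yes — S and L are d-separated given {E, F, Q}.

There are 6 undirected paths between S and L; checking each against the conditioning set {E, F, Q}:
Path 1: S → Y ← F → Q → L
  Y is a collider here and neither Y nor any of its descendants is conditioned on, so the collider stays closed — the path is blocked at Y.
Path 2: S → Y ← F → L
  Y is a collider here and neither Y nor any of its descendants is conditioned on, so the collider stays closed — the path is blocked at Y.
Path 3: S → Y ← N → L
  Y is a collider here and neither Y nor any of its descendants is conditioned on, so the collider stays closed — the path is blocked at Y.
Path 4: S → Y → M ← Q → L
  M is a collider here and neither M nor any of its descendants is conditioned on, so the collider stays closed — the path is blocked at M.
Path 5: S → Y → M ← Q ← F → L
  M is a collider here and neither M nor any of its descendants is conditioned on, so the collider stays closed — the path is blocked at M.
Path 6: S → Y ← E ← N → L
  Y is a collider here and neither Y nor any of its descendants is conditioned on, so the collider stays closed — the path is blocked at Y.
Since every path is blocked, d-separation holds.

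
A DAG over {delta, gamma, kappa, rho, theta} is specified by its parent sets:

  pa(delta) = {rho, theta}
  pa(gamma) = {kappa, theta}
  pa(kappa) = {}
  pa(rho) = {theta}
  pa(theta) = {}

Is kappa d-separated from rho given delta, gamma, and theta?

Yes — kappa and rho are d-separated given {delta, gamma, theta}.

We examine all 2 paths between kappa and rho:
Path 1: kappa → gamma ← theta → delta ← rho
  theta is a fork here and theta is conditioned on, so the path is blocked at theta.
Path 2: kappa → gamma ← theta → rho
  theta is a fork here and theta is conditioned on, so the path is blocked at theta.
Since every path is blocked, d-separation holds.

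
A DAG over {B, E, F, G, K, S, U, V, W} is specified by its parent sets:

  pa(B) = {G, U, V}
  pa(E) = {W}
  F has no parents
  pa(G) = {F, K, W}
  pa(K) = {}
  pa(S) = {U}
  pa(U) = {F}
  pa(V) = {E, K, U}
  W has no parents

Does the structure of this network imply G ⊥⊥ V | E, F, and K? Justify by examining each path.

Yes

6 paths connect G and V; each must be blocked for d-separation to hold:
Path 1: G → B ← U → V
  B is a collider here and neither B nor any of its descendants is conditioned on, so the collider stays closed — the path is blocked at B.
Path 2: G → B ← V
  B is a collider here and neither B nor any of its descendants is conditioned on, so the collider stays closed — the path is blocked at B.
Path 3: G ← K → V
  K is a fork here and K is conditioned on, so the path is blocked at K.
Path 4: G ← W → E → V
  E is a chain here and E is conditioned on, so the path is blocked at E.
Path 5: G ← F → U → B ← V
  F is a fork here and F is conditioned on, so the path is blocked at F.
Path 6: G ← F → U → V
  F is a fork here and F is conditioned on, so the path is blocked at F.
Since every path is blocked, d-separation holds.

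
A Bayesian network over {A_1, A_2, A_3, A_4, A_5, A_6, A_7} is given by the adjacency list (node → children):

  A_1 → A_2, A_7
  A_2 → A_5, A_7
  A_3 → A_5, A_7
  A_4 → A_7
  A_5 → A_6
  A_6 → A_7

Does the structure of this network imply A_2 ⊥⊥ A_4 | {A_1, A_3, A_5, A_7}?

No

We examine all 4 paths between A_2 and A_4:
  1. A_2 → A_5 ← A_3 → A_7 ← A_4 — A_5:collider[open]; A_3:fork[blocks]; A_7:collider[open] ⇒ blocked
  2. A_2 → A_5 → A_6 → A_7 ← A_4 — A_5:chain[blocks]; A_6:chain[open]; A_7:collider[open] ⇒ blocked
  3. A_2 → A_7 ← A_4 — A_7:collider[open] ⇒ active
  4. A_2 ← A_1 → A_7 ← A_4 — A_1:fork[blocks]; A_7:collider[open] ⇒ blocked
Because an active path exists, A_2 and A_4 are not d-separated.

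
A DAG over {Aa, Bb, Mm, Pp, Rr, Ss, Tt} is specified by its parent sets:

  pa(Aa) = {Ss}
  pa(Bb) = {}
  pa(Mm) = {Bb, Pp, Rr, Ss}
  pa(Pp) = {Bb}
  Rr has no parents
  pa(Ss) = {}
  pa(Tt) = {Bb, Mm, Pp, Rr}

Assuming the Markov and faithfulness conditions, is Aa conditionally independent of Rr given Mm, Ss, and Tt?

There are 6 undirected paths between Aa and Rr; checking each against the conditioning set {Mm, Ss, Tt}:
Path 1: Aa ← Ss → Mm ← Rr
  Ss is a fork here and Ss is conditioned on, so the path is blocked at Ss.
Path 2: Aa ← Ss → Mm → Tt ← Rr
  Ss is a fork here and Ss is conditioned on, so the path is blocked at Ss.
Path 3: Aa ← Ss → Mm ← Bb → Tt ← Rr
  Ss is a fork here and Ss is conditioned on, so the path is blocked at Ss.
Path 4: Aa ← Ss → Mm ← Bb → Pp → Tt ← Rr
  Ss is a fork here and Ss is conditioned on, so the path is blocked at Ss.
Path 5: Aa ← Ss → Mm ← Pp → Tt ← Rr
  Ss is a fork here and Ss is conditioned on, so the path is blocked at Ss.
Path 6: Aa ← Ss → Mm ← Pp ← Bb → Tt ← Rr
  Ss is a fork here and Ss is conditioned on, so the path is blocked at Ss.
All paths are blocked; Aa ⊥ Rr | {Mm, Ss, Tt} holds.

Yes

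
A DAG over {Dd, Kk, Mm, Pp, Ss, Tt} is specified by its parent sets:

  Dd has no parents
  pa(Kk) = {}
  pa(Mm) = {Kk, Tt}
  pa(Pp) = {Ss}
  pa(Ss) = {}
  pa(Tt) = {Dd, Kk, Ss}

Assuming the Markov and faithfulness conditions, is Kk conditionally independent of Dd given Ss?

We examine all 2 paths between Kk and Dd:
  1. Kk → Mm ← Tt ← Dd — Mm:collider[blocks]; Tt:chain[open] ⇒ blocked
  2. Kk → Tt ← Dd — Tt:collider[blocks] ⇒ blocked
Since every path is blocked, d-separation holds.

Yes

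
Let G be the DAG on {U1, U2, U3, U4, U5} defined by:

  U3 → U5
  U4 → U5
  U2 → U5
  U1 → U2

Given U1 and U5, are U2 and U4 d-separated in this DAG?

No — U2 and U4 are not d-separated given {U1, U5}.

Only one path connects U2 and U4:
Path 1: U2 → U5 ← U4
  U5 is a collider and U5 is conditioned on, which opens it — no node blocks this path, so it is active.
At least one path is unblocked, so d-separation fails.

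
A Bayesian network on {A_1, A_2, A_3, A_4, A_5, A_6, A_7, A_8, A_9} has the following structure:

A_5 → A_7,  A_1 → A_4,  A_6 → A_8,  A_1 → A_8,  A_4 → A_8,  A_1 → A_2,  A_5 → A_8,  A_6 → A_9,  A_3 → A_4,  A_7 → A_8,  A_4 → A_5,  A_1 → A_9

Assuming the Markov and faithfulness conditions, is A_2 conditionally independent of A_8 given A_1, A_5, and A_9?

5 paths connect A_2 and A_8; each must be blocked for d-separation to hold:
  1. A_2 ← A_1 → A_4 → A_5 → A_7 → A_8 — A_1:fork[blocks]; A_4:chain[open]; A_5:chain[blocks]; A_7:chain[open] ⇒ blocked
  2. A_2 ← A_1 → A_4 → A_5 → A_8 — A_1:fork[blocks]; A_4:chain[open]; A_5:chain[blocks] ⇒ blocked
  3. A_2 ← A_1 → A_4 → A_8 — A_1:fork[blocks]; A_4:chain[open] ⇒ blocked
  4. A_2 ← A_1 → A_9 ← A_6 → A_8 — A_1:fork[blocks]; A_9:collider[open]; A_6:fork[open] ⇒ blocked
  5. A_2 ← A_1 → A_8 — A_1:fork[blocks] ⇒ blocked
Since every path is blocked, d-separation holds.

Yes — A_2 and A_8 are d-separated given {A_1, A_5, A_9}.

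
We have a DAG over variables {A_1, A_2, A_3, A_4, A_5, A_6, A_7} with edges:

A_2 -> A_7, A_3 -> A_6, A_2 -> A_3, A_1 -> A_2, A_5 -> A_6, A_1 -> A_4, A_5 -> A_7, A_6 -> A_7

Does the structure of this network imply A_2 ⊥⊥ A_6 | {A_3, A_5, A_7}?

No — A_2 and A_6 are not d-separated given {A_3, A_5, A_7}.

3 paths connect A_2 and A_6; each must be blocked for d-separation to hold:
Path 1: A_2 → A_3 → A_6
  A_3 is a chain here and A_3 is conditioned on, so the path is blocked at A_3.
Path 2: A_2 → A_7 ← A_5 → A_6
  A_5 is a fork here and A_5 is conditioned on, so the path is blocked at A_5.
Path 3: A_2 → A_7 ← A_6
  A_7 is a collider and A_7 is conditioned on, which opens it — no node blocks this path, so it is active.
Because an active path exists, A_2 and A_6 are not d-separated.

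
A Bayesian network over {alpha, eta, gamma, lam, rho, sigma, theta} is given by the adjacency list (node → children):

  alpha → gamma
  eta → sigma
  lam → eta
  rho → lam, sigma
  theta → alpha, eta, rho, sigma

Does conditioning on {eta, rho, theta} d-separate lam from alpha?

There are 6 undirected paths between lam and alpha; checking each against the conditioning set {eta, rho, theta}:
  1. lam ← rho → sigma ← theta → alpha — rho:fork[blocks]; sigma:collider[blocks]; theta:fork[blocks] ⇒ blocked
  2. lam ← rho → sigma ← eta ← theta → alpha — rho:fork[blocks]; sigma:collider[blocks]; eta:chain[blocks]; theta:fork[blocks] ⇒ blocked
  3. lam ← rho ← theta → alpha — rho:chain[blocks]; theta:fork[blocks] ⇒ blocked
  4. lam → eta → sigma ← rho ← theta → alpha — eta:chain[blocks]; sigma:collider[blocks]; rho:chain[blocks]; theta:fork[blocks] ⇒ blocked
  5. lam → eta → sigma ← theta → alpha — eta:chain[blocks]; sigma:collider[blocks]; theta:fork[blocks] ⇒ blocked
  6. lam → eta ← theta → alpha — eta:collider[open]; theta:fork[blocks] ⇒ blocked
Every path is blocked, so lam and alpha are d-separated given {eta, rho, theta}.

Yes — lam and alpha are d-separated given {eta, rho, theta}.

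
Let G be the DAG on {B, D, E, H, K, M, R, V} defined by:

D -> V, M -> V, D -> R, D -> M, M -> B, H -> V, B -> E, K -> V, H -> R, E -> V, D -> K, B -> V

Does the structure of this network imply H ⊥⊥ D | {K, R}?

6 paths connect H and D; each must be blocked for d-separation to hold:
Path 1: H → R ← D
  R is a collider and R is conditioned on, which opens it — no node blocks this path, so it is active.
Path 2: H → V ← E ← B ← M ← D
  V is a collider here and neither V nor any of its descendants is conditioned on, so the collider stays closed — the path is blocked at V.
Path 3: H → V ← M ← D
  V is a collider here and neither V nor any of its descendants is conditioned on, so the collider stays closed — the path is blocked at V.
Path 4: H → V ← K ← D
  V is a collider here and neither V nor any of its descendants is conditioned on, so the collider stays closed — the path is blocked at V.
Path 5: H → V ← D
  V is a collider here and neither V nor any of its descendants is conditioned on, so the collider stays closed — the path is blocked at V.
Path 6: H → V ← B ← M ← D
  V is a collider here and neither V nor any of its descendants is conditioned on, so the collider stays closed — the path is blocked at V.
At least one path is unblocked, so d-separation fails.

No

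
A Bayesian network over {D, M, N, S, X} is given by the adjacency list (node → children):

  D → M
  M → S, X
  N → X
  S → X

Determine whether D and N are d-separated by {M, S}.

2 paths connect D and N; each must be blocked for d-separation to hold:
  1. D → M → X ← N — M:chain[blocks]; X:collider[blocks] ⇒ blocked
  2. D → M → S → X ← N — M:chain[blocks]; S:chain[blocks]; X:collider[blocks] ⇒ blocked
All paths are blocked; D ⊥ N | {M, S} holds.

Yes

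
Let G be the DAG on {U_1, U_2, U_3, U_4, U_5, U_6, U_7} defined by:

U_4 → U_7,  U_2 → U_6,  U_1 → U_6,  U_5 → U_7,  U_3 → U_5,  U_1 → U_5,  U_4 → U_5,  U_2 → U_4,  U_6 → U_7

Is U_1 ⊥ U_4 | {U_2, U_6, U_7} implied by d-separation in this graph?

No — U_1 and U_4 are not d-separated given {U_2, U_6, U_7}.

There are 6 undirected paths between U_1 and U_4; checking each against the conditioning set {U_2, U_6, U_7}:
  1. U_1 → U_5 → U_7 ← U_4 — U_5:chain[open]; U_7:collider[open] ⇒ active
  2. U_1 → U_5 → U_7 ← U_6 ← U_2 → U_4 — U_5:chain[open]; U_7:collider[open]; U_6:chain[blocks]; U_2:fork[blocks] ⇒ blocked
  3. U_1 → U_5 ← U_4 — U_5:collider[open] ⇒ active
  4. U_1 → U_6 ← U_2 → U_4 — U_6:collider[open]; U_2:fork[blocks] ⇒ blocked
  5. U_1 → U_6 → U_7 ← U_5 ← U_4 — U_6:chain[blocks]; U_7:collider[open]; U_5:chain[open] ⇒ blocked
  6. U_1 → U_6 → U_7 ← U_4 — U_6:chain[blocks]; U_7:collider[open] ⇒ blocked
At least one path is unblocked, so d-separation fails.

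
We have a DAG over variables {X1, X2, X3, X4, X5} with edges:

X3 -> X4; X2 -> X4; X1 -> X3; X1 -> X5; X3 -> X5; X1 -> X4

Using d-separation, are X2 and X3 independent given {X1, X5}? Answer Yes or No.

Enumerating the 3 paths from X2 to X3 and testing each for blocking by {X1, X5}:
Path 1: X2 → X4 ← X3
  X4 is a collider here and neither X4 nor any of its descendants is conditioned on, so the collider stays closed — the path is blocked at X4.
Path 2: X2 → X4 ← X1 → X5 ← X3
  X4 is a collider here and neither X4 nor any of its descendants is conditioned on, so the collider stays closed — the path is blocked at X4.
Path 3: X2 → X4 ← X1 → X3
  X4 is a collider here and neither X4 nor any of its descendants is conditioned on, so the collider stays closed — the path is blocked at X4.
All paths are blocked; X2 ⊥ X3 | {X1, X5} holds.

Yes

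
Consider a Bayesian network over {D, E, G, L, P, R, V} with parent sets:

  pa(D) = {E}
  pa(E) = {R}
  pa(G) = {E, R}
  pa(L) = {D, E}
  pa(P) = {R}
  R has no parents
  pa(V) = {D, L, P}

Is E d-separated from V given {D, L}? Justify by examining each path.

We examine all 6 paths between E and V:
Path 1: E ← R → P → V
  R is a fork and R is not conditioned on; P is a chain and P is not conditioned on — no node blocks this path, so it is active.
Path 2: E → D → V
  D is a chain here and D is conditioned on, so the path is blocked at D.
Path 3: E → D → L → V
  D is a chain here and D is conditioned on, so the path is blocked at D.
Path 4: E → G ← R → P → V
  G is a collider here and neither G nor any of its descendants is conditioned on, so the collider stays closed — the path is blocked at G.
Path 5: E → L ← D → V
  D is a fork here and D is conditioned on, so the path is blocked at D.
Path 6: E → L → V
  L is a chain here and L is conditioned on, so the path is blocked at L.
Because an active path exists, E and V are not d-separated.

No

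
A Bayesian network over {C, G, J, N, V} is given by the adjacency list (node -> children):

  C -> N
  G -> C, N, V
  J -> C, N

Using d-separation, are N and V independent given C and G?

3 paths connect N and V; each must be blocked for d-separation to hold:
  1. N ← J → C ← G → V — J:fork[open]; C:collider[open]; G:fork[blocks] ⇒ blocked
  2. N ← G → V — G:fork[blocks] ⇒ blocked
  3. N ← C ← G → V — C:chain[blocks]; G:fork[blocks] ⇒ blocked
Since every path is blocked, d-separation holds.

Yes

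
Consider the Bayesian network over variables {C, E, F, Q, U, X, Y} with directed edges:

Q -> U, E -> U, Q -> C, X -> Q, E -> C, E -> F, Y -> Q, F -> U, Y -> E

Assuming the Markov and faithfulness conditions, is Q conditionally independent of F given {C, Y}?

No

6 paths connect Q and F; each must be blocked for d-separation to hold:
Path 1: Q → U ← F
  U is a collider here and neither U nor any of its descendants is conditioned on, so the collider stays closed — the path is blocked at U.
Path 2: Q → U ← E → F
  U is a collider here and neither U nor any of its descendants is conditioned on, so the collider stays closed — the path is blocked at U.
Path 3: Q ← Y → E → U ← F
  Y is a fork here and Y is conditioned on, so the path is blocked at Y.
Path 4: Q ← Y → E → F
  Y is a fork here and Y is conditioned on, so the path is blocked at Y.
Path 5: Q → C ← E → U ← F
  U is a collider here and neither U nor any of its descendants is conditioned on, so the collider stays closed — the path is blocked at U.
Path 6: Q → C ← E → F
  C is a collider and C is conditioned on, which opens it; E is a fork and E is not conditioned on — no node blocks this path, so it is active.
Because an active path exists, Q and F are not d-separated.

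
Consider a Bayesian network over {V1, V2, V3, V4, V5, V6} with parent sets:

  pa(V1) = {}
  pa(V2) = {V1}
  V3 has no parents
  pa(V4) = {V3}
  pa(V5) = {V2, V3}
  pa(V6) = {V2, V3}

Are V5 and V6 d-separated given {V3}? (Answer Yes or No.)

No — V5 and V6 are not d-separated given {V3}.

We examine all 2 paths between V5 and V6:
Path 1: V5 ← V2 → V6
  V2 is a fork and V2 is not conditioned on — no node blocks this path, so it is active.
Path 2: V5 ← V3 → V6
  V3 is a fork here and V3 is conditioned on, so the path is blocked at V3.
Because an active path exists, V5 and V6 are not d-separated.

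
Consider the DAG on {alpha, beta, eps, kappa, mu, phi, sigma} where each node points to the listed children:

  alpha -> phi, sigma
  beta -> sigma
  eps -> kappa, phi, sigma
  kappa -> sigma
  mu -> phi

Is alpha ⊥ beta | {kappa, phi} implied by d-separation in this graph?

Yes — alpha and beta are d-separated given {kappa, phi}.

Enumerating the 3 paths from alpha to beta and testing each for blocking by {kappa, phi}:
Path 1: alpha → sigma ← beta
  sigma is a collider here and neither sigma nor any of its descendants is conditioned on, so the collider stays closed — the path is blocked at sigma.
Path 2: alpha → phi ← eps → sigma ← beta
  sigma is a collider here and neither sigma nor any of its descendants is conditioned on, so the collider stays closed — the path is blocked at sigma.
Path 3: alpha → phi ← eps → kappa → sigma ← beta
  kappa is a chain here and kappa is conditioned on, so the path is blocked at kappa.
Every path is blocked, so alpha and beta are d-separated given {kappa, phi}.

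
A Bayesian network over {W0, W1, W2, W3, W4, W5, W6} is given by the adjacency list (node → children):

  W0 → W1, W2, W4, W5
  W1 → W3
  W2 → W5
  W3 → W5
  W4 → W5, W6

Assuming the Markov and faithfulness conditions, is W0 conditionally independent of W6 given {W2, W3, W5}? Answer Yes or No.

No — W0 and W6 are not d-separated given {W2, W3, W5}.

We examine all 4 paths between W0 and W6:
Path 1: W0 → W1 → W3 → W5 ← W4 → W6
  W3 is a chain here and W3 is conditioned on, so the path is blocked at W3.
Path 2: W0 → W5 ← W4 → W6
  W5 is a collider and W5 is conditioned on, which opens it; W4 is a fork and W4 is not conditioned on — no node blocks this path, so it is active.
Path 3: W0 → W2 → W5 ← W4 → W6
  W2 is a chain here and W2 is conditioned on, so the path is blocked at W2.
Path 4: W0 → W4 → W6
  W4 is a chain and W4 is not conditioned on — no node blocks this path, so it is active.
At least one path is unblocked, so d-separation fails.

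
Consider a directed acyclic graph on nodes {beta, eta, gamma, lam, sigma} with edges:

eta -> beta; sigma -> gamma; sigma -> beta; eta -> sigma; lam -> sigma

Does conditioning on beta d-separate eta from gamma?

No — eta and gamma are not d-separated given {beta}.

There are 2 undirected paths between eta and gamma; checking each against the conditioning set {beta}:
  1. eta → beta ← sigma → gamma — beta:collider[open]; sigma:fork[open] ⇒ active
  2. eta → sigma → gamma — sigma:chain[open] ⇒ active
At least one path is unblocked, so d-separation fails.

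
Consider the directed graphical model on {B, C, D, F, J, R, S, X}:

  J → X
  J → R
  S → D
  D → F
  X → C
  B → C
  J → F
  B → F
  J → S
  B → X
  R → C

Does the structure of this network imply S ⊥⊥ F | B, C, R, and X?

There are 6 undirected paths between S and F; checking each against the conditioning set {B, C, R, X}:
Path 1: S → D → F
  D is a chain and D is not conditioned on — no node blocks this path, so it is active.
Path 2: S ← J → X ← B → F
  B is a fork here and B is conditioned on, so the path is blocked at B.
Path 3: S ← J → X → C ← B → F
  X is a chain here and X is conditioned on, so the path is blocked at X.
Path 4: S ← J → R → C ← X ← B → F
  R is a chain here and R is conditioned on, so the path is blocked at R.
Path 5: S ← J → R → C ← B → F
  R is a chain here and R is conditioned on, so the path is blocked at R.
Path 6: S ← J → F
  J is a fork and J is not conditioned on — no node blocks this path, so it is active.
At least one path is unblocked, so d-separation fails.

No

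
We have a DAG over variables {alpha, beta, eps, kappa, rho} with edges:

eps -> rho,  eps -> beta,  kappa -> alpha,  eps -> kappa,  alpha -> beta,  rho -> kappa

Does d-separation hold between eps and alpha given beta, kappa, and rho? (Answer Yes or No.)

No

There are 3 undirected paths between eps and alpha; checking each against the conditioning set {beta, kappa, rho}:
  1. eps → kappa → alpha — kappa:chain[blocks] ⇒ blocked
  2. eps → rho → kappa → alpha — rho:chain[blocks]; kappa:chain[blocks] ⇒ blocked
  3. eps → beta ← alpha — beta:collider[open] ⇒ active
At least one path is unblocked, so d-separation fails.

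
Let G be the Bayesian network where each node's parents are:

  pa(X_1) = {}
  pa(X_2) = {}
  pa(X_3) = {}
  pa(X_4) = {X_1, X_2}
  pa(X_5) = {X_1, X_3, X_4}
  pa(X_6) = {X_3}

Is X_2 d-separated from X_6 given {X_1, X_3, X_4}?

We examine all 2 paths between X_2 and X_6:
Path 1: X_2 → X_4 → X_5 ← X_3 → X_6
  X_4 is a chain here and X_4 is conditioned on, so the path is blocked at X_4.
Path 2: X_2 → X_4 ← X_1 → X_5 ← X_3 → X_6
  X_1 is a fork here and X_1 is conditioned on, so the path is blocked at X_1.
Since every path is blocked, d-separation holds.

Yes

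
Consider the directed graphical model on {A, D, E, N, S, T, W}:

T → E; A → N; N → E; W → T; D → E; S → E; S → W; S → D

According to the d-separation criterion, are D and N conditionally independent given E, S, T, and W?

There are 3 undirected paths between D and N; checking each against the conditioning set {E, S, T, W}:
Path 1: D ← S → W → T → E ← N
  S is a fork here and S is conditioned on, so the path is blocked at S.
Path 2: D ← S → E ← N
  S is a fork here and S is conditioned on, so the path is blocked at S.
Path 3: D → E ← N
  E is a collider and E is conditioned on, which opens it — no node blocks this path, so it is active.
Because an active path exists, D and N are not d-separated.

No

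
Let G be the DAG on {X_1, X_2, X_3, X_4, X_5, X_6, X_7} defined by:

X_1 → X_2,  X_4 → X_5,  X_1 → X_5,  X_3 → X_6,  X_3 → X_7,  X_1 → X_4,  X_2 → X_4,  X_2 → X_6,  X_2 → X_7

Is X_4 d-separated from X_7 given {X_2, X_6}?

Yes — X_4 and X_7 are d-separated given {X_2, X_6}.

There are 6 undirected paths between X_4 and X_7; checking each against the conditioning set {X_2, X_6}:
Path 1: X_4 ← X_1 → X_2 → X_6 ← X_3 → X_7
  X_2 is a chain here and X_2 is conditioned on, so the path is blocked at X_2.
Path 2: X_4 ← X_1 → X_2 → X_7
  X_2 is a chain here and X_2 is conditioned on, so the path is blocked at X_2.
Path 3: X_4 ← X_2 → X_6 ← X_3 → X_7
  X_2 is a fork here and X_2 is conditioned on, so the path is blocked at X_2.
Path 4: X_4 ← X_2 → X_7
  X_2 is a fork here and X_2 is conditioned on, so the path is blocked at X_2.
Path 5: X_4 → X_5 ← X_1 → X_2 → X_6 ← X_3 → X_7
  X_5 is a collider here and neither X_5 nor any of its descendants is conditioned on, so the collider stays closed — the path is blocked at X_5.
Path 6: X_4 → X_5 ← X_1 → X_2 → X_7
  X_5 is a collider here and neither X_5 nor any of its descendants is conditioned on, so the collider stays closed — the path is blocked at X_5.
Every path is blocked, so X_4 and X_7 are d-separated given {X_2, X_6}.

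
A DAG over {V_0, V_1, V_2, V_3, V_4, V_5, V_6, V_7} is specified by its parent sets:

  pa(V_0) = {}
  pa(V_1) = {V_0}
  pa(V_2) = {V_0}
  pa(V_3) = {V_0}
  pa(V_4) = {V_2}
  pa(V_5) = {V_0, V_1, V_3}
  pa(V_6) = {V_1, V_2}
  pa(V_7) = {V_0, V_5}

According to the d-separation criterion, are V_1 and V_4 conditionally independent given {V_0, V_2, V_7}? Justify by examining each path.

There are 5 undirected paths between V_1 and V_4; checking each against the conditioning set {V_0, V_2, V_7}:
Path 1: V_1 ← V_0 → V_2 → V_4
  V_0 is a fork here and V_0 is conditioned on, so the path is blocked at V_0.
Path 2: V_1 → V_5 ← V_3 ← V_0 → V_2 → V_4
  V_0 is a fork here and V_0 is conditioned on, so the path is blocked at V_0.
Path 3: V_1 → V_5 ← V_0 → V_2 → V_4
  V_0 is a fork here and V_0 is conditioned on, so the path is blocked at V_0.
Path 4: V_1 → V_5 → V_7 ← V_0 → V_2 → V_4
  V_0 is a fork here and V_0 is conditioned on, so the path is blocked at V_0.
Path 5: V_1 → V_6 ← V_2 → V_4
  V_6 is a collider here and neither V_6 nor any of its descendants is conditioned on, so the collider stays closed — the path is blocked at V_6.
Every path is blocked, so V_1 and V_4 are d-separated given {V_0, V_2, V_7}.

Yes — V_1 and V_4 are d-separated given {V_0, V_2, V_7}.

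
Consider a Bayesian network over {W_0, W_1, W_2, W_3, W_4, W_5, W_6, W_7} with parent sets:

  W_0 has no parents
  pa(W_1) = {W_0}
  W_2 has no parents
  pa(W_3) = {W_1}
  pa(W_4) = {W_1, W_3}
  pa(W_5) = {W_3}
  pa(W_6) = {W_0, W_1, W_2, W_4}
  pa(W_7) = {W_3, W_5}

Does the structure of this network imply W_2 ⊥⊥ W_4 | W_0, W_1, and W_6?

Enumerating the 5 paths from W_2 to W_4 and testing each for blocking by {W_0, W_1, W_6}:
  1. W_2 → W_6 ← W_1 → W_4 — W_6:collider[open]; W_1:fork[blocks] ⇒ blocked
  2. W_2 → W_6 ← W_1 → W_3 → W_4 — W_6:collider[open]; W_1:fork[blocks]; W_3:chain[open] ⇒ blocked
  3. W_2 → W_6 ← W_0 → W_1 → W_4 — W_6:collider[open]; W_0:fork[blocks]; W_1:chain[blocks] ⇒ blocked
  4. W_2 → W_6 ← W_0 → W_1 → W_3 → W_4 — W_6:collider[open]; W_0:fork[blocks]; W_1:chain[blocks]; W_3:chain[open] ⇒ blocked
  5. W_2 → W_6 ← W_4 — W_6:collider[open] ⇒ active
At least one path is unblocked, so d-separation fails.

No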